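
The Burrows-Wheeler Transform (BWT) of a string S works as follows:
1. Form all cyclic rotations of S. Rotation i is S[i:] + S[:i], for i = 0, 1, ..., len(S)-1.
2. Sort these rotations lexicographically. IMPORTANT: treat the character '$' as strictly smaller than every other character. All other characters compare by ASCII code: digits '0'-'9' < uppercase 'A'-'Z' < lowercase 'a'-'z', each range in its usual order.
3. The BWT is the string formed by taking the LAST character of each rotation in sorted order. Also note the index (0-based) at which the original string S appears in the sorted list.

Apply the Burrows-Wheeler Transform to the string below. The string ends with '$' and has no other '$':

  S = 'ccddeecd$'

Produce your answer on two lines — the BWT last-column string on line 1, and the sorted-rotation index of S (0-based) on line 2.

All 9 rotations (rotation i = S[i:]+S[:i]):
  rot[0] = ccddeecd$
  rot[1] = cddeecd$c
  rot[2] = ddeecd$cc
  rot[3] = deecd$ccd
  rot[4] = eecd$ccdd
  rot[5] = ecd$ccdde
  rot[6] = cd$ccddee
  rot[7] = d$ccddeec
  rot[8] = $ccddeecd
Sorted (with $ < everything):
  sorted[0] = $ccddeecd  (last char: 'd')
  sorted[1] = ccddeecd$  (last char: '$')
  sorted[2] = cd$ccddee  (last char: 'e')
  sorted[3] = cddeecd$c  (last char: 'c')
  sorted[4] = d$ccddeec  (last char: 'c')
  sorted[5] = ddeecd$cc  (last char: 'c')
  sorted[6] = deecd$ccd  (last char: 'd')
  sorted[7] = ecd$ccdde  (last char: 'e')
  sorted[8] = eecd$ccdd  (last char: 'd')
Last column: d$ecccded
Original string S is at sorted index 1

Answer: d$ecccded
1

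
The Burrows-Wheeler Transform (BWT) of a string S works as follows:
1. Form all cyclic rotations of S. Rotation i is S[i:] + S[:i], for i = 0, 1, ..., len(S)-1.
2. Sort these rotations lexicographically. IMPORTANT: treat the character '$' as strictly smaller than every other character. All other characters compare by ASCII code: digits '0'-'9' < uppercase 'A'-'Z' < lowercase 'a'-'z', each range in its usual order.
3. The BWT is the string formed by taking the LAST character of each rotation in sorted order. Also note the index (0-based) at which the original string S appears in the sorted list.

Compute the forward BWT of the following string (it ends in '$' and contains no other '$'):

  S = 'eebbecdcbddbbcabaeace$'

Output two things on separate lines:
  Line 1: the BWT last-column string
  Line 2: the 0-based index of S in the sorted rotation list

All 22 rotations (rotation i = S[i:]+S[:i]):
  rot[0] = eebbecdcbddbbcabaeace$
  rot[1] = ebbecdcbddbbcabaeace$e
  rot[2] = bbecdcbddbbcabaeace$ee
  rot[3] = becdcbddbbcabaeace$eeb
  rot[4] = ecdcbddbbcabaeace$eebb
  rot[5] = cdcbddbbcabaeace$eebbe
  rot[6] = dcbddbbcabaeace$eebbec
  rot[7] = cbddbbcabaeace$eebbecd
  rot[8] = bddbbcabaeace$eebbecdc
  rot[9] = ddbbcabaeace$eebbecdcb
  rot[10] = dbbcabaeace$eebbecdcbd
  rot[11] = bbcabaeace$eebbecdcbdd
  rot[12] = bcabaeace$eebbecdcbddb
  rot[13] = cabaeace$eebbecdcbddbb
  rot[14] = abaeace$eebbecdcbddbbc
  rot[15] = baeace$eebbecdcbddbbca
  rot[16] = aeace$eebbecdcbddbbcab
  rot[17] = eace$eebbecdcbddbbcaba
  rot[18] = ace$eebbecdcbddbbcabae
  rot[19] = ce$eebbecdcbddbbcabaea
  rot[20] = e$eebbecdcbddbbcabaeac
  rot[21] = $eebbecdcbddbbcabaeace
Sorted (with $ < everything):
  sorted[0] = $eebbecdcbddbbcabaeace  (last char: 'e')
  sorted[1] = abaeace$eebbecdcbddbbc  (last char: 'c')
  sorted[2] = ace$eebbecdcbddbbcabae  (last char: 'e')
  sorted[3] = aeace$eebbecdcbddbbcab  (last char: 'b')
  sorted[4] = baeace$eebbecdcbddbbca  (last char: 'a')
  sorted[5] = bbcabaeace$eebbecdcbdd  (last char: 'd')
  sorted[6] = bbecdcbddbbcabaeace$ee  (last char: 'e')
  sorted[7] = bcabaeace$eebbecdcbddb  (last char: 'b')
  sorted[8] = bddbbcabaeace$eebbecdc  (last char: 'c')
  sorted[9] = becdcbddbbcabaeace$eeb  (last char: 'b')
  sorted[10] = cabaeace$eebbecdcbddbb  (last char: 'b')
  sorted[11] = cbddbbcabaeace$eebbecd  (last char: 'd')
  sorted[12] = cdcbddbbcabaeace$eebbe  (last char: 'e')
  sorted[13] = ce$eebbecdcbddbbcabaea  (last char: 'a')
  sorted[14] = dbbcabaeace$eebbecdcbd  (last char: 'd')
  sorted[15] = dcbddbbcabaeace$eebbec  (last char: 'c')
  sorted[16] = ddbbcabaeace$eebbecdcb  (last char: 'b')
  sorted[17] = e$eebbecdcbddbbcabaeac  (last char: 'c')
  sorted[18] = eace$eebbecdcbddbbcaba  (last char: 'a')
  sorted[19] = ebbecdcbddbbcabaeace$e  (last char: 'e')
  sorted[20] = ecdcbddbbcabaeace$eebb  (last char: 'b')
  sorted[21] = eebbecdcbddbbcabaeace$  (last char: '$')
Last column: ecebadebcbbdeadcbcaeb$
Original string S is at sorted index 21

Answer: ecebadebcbbdeadcbcaeb$
21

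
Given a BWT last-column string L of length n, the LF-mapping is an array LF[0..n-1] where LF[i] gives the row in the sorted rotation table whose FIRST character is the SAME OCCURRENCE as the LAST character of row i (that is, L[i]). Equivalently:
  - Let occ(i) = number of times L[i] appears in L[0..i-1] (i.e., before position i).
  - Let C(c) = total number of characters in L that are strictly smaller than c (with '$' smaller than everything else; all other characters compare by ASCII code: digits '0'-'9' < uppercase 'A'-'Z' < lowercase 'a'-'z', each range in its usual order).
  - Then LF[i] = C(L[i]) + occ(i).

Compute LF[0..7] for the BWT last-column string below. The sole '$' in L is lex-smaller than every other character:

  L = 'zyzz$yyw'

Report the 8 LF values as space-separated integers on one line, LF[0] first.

Char counts: '$':1, 'w':1, 'y':3, 'z':3
C (first-col start): C('$')=0, C('w')=1, C('y')=2, C('z')=5
L[0]='z': occ=0, LF[0]=C('z')+0=5+0=5
L[1]='y': occ=0, LF[1]=C('y')+0=2+0=2
L[2]='z': occ=1, LF[2]=C('z')+1=5+1=6
L[3]='z': occ=2, LF[3]=C('z')+2=5+2=7
L[4]='$': occ=0, LF[4]=C('$')+0=0+0=0
L[5]='y': occ=1, LF[5]=C('y')+1=2+1=3
L[6]='y': occ=2, LF[6]=C('y')+2=2+2=4
L[7]='w': occ=0, LF[7]=C('w')+0=1+0=1

Answer: 5 2 6 7 0 3 4 1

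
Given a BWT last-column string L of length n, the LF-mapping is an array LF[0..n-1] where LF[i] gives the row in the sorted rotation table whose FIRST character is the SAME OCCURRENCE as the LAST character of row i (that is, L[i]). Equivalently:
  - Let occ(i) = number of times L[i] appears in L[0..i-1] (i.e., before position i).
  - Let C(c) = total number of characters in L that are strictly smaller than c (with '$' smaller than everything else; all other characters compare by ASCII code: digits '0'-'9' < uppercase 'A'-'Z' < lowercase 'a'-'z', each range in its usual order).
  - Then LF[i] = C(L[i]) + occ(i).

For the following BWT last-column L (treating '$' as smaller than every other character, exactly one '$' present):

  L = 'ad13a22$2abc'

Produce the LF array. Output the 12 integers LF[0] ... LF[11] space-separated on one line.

Answer: 6 11 1 5 7 2 3 0 4 8 9 10

Derivation:
Char counts: '$':1, '1':1, '2':3, '3':1, 'a':3, 'b':1, 'c':1, 'd':1
C (first-col start): C('$')=0, C('1')=1, C('2')=2, C('3')=5, C('a')=6, C('b')=9, C('c')=10, C('d')=11
L[0]='a': occ=0, LF[0]=C('a')+0=6+0=6
L[1]='d': occ=0, LF[1]=C('d')+0=11+0=11
L[2]='1': occ=0, LF[2]=C('1')+0=1+0=1
L[3]='3': occ=0, LF[3]=C('3')+0=5+0=5
L[4]='a': occ=1, LF[4]=C('a')+1=6+1=7
L[5]='2': occ=0, LF[5]=C('2')+0=2+0=2
L[6]='2': occ=1, LF[6]=C('2')+1=2+1=3
L[7]='$': occ=0, LF[7]=C('$')+0=0+0=0
L[8]='2': occ=2, LF[8]=C('2')+2=2+2=4
L[9]='a': occ=2, LF[9]=C('a')+2=6+2=8
L[10]='b': occ=0, LF[10]=C('b')+0=9+0=9
L[11]='c': occ=0, LF[11]=C('c')+0=10+0=10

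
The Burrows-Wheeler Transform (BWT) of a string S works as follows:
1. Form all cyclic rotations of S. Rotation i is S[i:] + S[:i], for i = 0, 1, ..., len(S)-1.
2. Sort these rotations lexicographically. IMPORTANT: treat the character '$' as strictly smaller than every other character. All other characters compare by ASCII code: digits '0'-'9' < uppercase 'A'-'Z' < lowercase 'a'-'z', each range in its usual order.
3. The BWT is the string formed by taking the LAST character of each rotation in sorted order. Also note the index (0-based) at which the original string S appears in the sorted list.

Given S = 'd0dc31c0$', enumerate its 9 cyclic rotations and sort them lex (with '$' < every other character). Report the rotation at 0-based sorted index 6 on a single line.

Answer: c31c0$d0d

Derivation:
All 9 rotations (rotation i = S[i:]+S[:i]):
  rot[0] = d0dc31c0$
  rot[1] = 0dc31c0$d
  rot[2] = dc31c0$d0
  rot[3] = c31c0$d0d
  rot[4] = 31c0$d0dc
  rot[5] = 1c0$d0dc3
  rot[6] = c0$d0dc31
  rot[7] = 0$d0dc31c
  rot[8] = $d0dc31c0
Sorted (with $ < everything):
  sorted[0] = $d0dc31c0
  sorted[1] = 0$d0dc31c
  sorted[2] = 0dc31c0$d
  sorted[3] = 1c0$d0dc3
  sorted[4] = 31c0$d0dc
  sorted[5] = c0$d0dc31
  sorted[6] = c31c0$d0d
  sorted[7] = d0dc31c0$
  sorted[8] = dc31c0$d0
sorted[6] = c31c0$d0d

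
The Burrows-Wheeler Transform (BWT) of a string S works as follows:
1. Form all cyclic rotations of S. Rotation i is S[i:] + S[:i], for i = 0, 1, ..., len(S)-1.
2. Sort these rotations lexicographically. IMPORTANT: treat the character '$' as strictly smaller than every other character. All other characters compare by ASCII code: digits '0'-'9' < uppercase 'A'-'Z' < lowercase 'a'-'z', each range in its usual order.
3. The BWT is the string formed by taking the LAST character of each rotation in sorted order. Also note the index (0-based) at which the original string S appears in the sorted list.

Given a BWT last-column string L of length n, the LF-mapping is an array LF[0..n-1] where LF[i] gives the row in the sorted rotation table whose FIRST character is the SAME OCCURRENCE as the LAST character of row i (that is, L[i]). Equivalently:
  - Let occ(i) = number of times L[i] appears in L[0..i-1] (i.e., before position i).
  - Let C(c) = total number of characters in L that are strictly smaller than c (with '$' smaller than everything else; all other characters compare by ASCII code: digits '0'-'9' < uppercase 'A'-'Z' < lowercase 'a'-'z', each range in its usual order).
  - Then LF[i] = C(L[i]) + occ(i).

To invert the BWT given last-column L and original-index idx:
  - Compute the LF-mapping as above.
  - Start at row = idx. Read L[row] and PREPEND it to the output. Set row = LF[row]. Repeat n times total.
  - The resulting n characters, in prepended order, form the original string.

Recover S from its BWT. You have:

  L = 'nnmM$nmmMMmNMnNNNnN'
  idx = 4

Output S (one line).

LF mapping: 14 15 10 1 0 16 11 12 2 3 13 5 4 17 6 7 8 18 9
Walk LF starting at row 4, prepending L[row]:
  step 1: row=4, L[4]='$', prepend. Next row=LF[4]=0
  step 2: row=0, L[0]='n', prepend. Next row=LF[0]=14
  step 3: row=14, L[14]='N', prepend. Next row=LF[14]=6
  step 4: row=6, L[6]='m', prepend. Next row=LF[6]=11
  step 5: row=11, L[11]='N', prepend. Next row=LF[11]=5
  step 6: row=5, L[5]='n', prepend. Next row=LF[5]=16
  step 7: row=16, L[16]='N', prepend. Next row=LF[16]=8
  step 8: row=8, L[8]='M', prepend. Next row=LF[8]=2
  step 9: row=2, L[2]='m', prepend. Next row=LF[2]=10
  step 10: row=10, L[10]='m', prepend. Next row=LF[10]=13
  step 11: row=13, L[13]='n', prepend. Next row=LF[13]=17
  step 12: row=17, L[17]='n', prepend. Next row=LF[17]=18
  step 13: row=18, L[18]='N', prepend. Next row=LF[18]=9
  step 14: row=9, L[9]='M', prepend. Next row=LF[9]=3
  step 15: row=3, L[3]='M', prepend. Next row=LF[3]=1
  step 16: row=1, L[1]='n', prepend. Next row=LF[1]=15
  step 17: row=15, L[15]='N', prepend. Next row=LF[15]=7
  step 18: row=7, L[7]='m', prepend. Next row=LF[7]=12
  step 19: row=12, L[12]='M', prepend. Next row=LF[12]=4
Reversed output: MmNnMMNnnmmMNnNmNn$

Answer: MmNnMMNnnmmMNnNmNn$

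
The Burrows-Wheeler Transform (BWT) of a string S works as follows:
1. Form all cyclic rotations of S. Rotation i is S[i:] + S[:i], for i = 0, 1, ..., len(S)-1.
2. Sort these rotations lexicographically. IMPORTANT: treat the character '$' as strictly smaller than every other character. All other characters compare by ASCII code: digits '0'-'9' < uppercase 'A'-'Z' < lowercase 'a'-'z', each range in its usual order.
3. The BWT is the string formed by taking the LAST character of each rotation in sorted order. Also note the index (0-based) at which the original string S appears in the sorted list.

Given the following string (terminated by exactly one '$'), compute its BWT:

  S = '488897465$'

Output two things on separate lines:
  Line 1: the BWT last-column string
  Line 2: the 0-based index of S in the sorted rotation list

Answer: 57$6494888
2

Derivation:
All 10 rotations (rotation i = S[i:]+S[:i]):
  rot[0] = 488897465$
  rot[1] = 88897465$4
  rot[2] = 8897465$48
  rot[3] = 897465$488
  rot[4] = 97465$4888
  rot[5] = 7465$48889
  rot[6] = 465$488897
  rot[7] = 65$4888974
  rot[8] = 5$48889746
  rot[9] = $488897465
Sorted (with $ < everything):
  sorted[0] = $488897465  (last char: '5')
  sorted[1] = 465$488897  (last char: '7')
  sorted[2] = 488897465$  (last char: '$')
  sorted[3] = 5$48889746  (last char: '6')
  sorted[4] = 65$4888974  (last char: '4')
  sorted[5] = 7465$48889  (last char: '9')
  sorted[6] = 88897465$4  (last char: '4')
  sorted[7] = 8897465$48  (last char: '8')
  sorted[8] = 897465$488  (last char: '8')
  sorted[9] = 97465$4888  (last char: '8')
Last column: 57$6494888
Original string S is at sorted index 2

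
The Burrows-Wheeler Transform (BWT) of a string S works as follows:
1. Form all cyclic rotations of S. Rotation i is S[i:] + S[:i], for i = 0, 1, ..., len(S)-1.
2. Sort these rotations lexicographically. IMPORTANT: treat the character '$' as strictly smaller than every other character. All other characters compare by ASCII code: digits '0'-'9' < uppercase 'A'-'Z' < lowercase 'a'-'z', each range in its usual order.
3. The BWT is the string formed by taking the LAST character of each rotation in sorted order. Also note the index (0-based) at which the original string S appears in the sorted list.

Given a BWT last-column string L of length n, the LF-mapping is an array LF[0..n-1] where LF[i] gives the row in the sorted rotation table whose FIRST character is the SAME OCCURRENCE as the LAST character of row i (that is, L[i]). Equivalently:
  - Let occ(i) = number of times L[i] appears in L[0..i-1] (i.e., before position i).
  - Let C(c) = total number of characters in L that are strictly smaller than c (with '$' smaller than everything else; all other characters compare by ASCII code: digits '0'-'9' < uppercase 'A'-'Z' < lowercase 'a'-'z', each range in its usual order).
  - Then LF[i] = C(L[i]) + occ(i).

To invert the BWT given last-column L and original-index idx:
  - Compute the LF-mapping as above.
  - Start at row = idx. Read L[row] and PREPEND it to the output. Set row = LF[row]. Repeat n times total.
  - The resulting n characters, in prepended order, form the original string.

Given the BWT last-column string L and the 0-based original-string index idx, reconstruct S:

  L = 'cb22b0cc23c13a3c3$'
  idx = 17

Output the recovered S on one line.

LF mapping: 13 11 3 4 12 1 14 15 5 6 16 2 7 10 8 17 9 0
Walk LF starting at row 17, prepending L[row]:
  step 1: row=17, L[17]='$', prepend. Next row=LF[17]=0
  step 2: row=0, L[0]='c', prepend. Next row=LF[0]=13
  step 3: row=13, L[13]='a', prepend. Next row=LF[13]=10
  step 4: row=10, L[10]='c', prepend. Next row=LF[10]=16
  step 5: row=16, L[16]='3', prepend. Next row=LF[16]=9
  step 6: row=9, L[9]='3', prepend. Next row=LF[9]=6
  step 7: row=6, L[6]='c', prepend. Next row=LF[6]=14
  step 8: row=14, L[14]='3', prepend. Next row=LF[14]=8
  step 9: row=8, L[8]='2', prepend. Next row=LF[8]=5
  step 10: row=5, L[5]='0', prepend. Next row=LF[5]=1
  step 11: row=1, L[1]='b', prepend. Next row=LF[1]=11
  step 12: row=11, L[11]='1', prepend. Next row=LF[11]=2
  step 13: row=2, L[2]='2', prepend. Next row=LF[2]=3
  step 14: row=3, L[3]='2', prepend. Next row=LF[3]=4
  step 15: row=4, L[4]='b', prepend. Next row=LF[4]=12
  step 16: row=12, L[12]='3', prepend. Next row=LF[12]=7
  step 17: row=7, L[7]='c', prepend. Next row=LF[7]=15
  step 18: row=15, L[15]='c', prepend. Next row=LF[15]=17
Reversed output: cc3b221b023c33cac$

Answer: cc3b221b023c33cac$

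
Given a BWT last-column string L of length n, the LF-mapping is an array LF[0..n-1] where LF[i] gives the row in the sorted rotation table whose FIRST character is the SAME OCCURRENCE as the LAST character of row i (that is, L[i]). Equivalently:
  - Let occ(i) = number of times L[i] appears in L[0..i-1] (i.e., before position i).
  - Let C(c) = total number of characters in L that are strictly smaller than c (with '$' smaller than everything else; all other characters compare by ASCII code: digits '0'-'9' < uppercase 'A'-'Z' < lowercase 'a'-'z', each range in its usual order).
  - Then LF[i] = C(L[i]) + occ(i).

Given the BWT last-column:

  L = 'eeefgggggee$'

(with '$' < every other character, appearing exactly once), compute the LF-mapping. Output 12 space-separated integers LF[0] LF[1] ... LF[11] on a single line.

Char counts: '$':1, 'e':5, 'f':1, 'g':5
C (first-col start): C('$')=0, C('e')=1, C('f')=6, C('g')=7
L[0]='e': occ=0, LF[0]=C('e')+0=1+0=1
L[1]='e': occ=1, LF[1]=C('e')+1=1+1=2
L[2]='e': occ=2, LF[2]=C('e')+2=1+2=3
L[3]='f': occ=0, LF[3]=C('f')+0=6+0=6
L[4]='g': occ=0, LF[4]=C('g')+0=7+0=7
L[5]='g': occ=1, LF[5]=C('g')+1=7+1=8
L[6]='g': occ=2, LF[6]=C('g')+2=7+2=9
L[7]='g': occ=3, LF[7]=C('g')+3=7+3=10
L[8]='g': occ=4, LF[8]=C('g')+4=7+4=11
L[9]='e': occ=3, LF[9]=C('e')+3=1+3=4
L[10]='e': occ=4, LF[10]=C('e')+4=1+4=5
L[11]='$': occ=0, LF[11]=C('$')+0=0+0=0

Answer: 1 2 3 6 7 8 9 10 11 4 5 0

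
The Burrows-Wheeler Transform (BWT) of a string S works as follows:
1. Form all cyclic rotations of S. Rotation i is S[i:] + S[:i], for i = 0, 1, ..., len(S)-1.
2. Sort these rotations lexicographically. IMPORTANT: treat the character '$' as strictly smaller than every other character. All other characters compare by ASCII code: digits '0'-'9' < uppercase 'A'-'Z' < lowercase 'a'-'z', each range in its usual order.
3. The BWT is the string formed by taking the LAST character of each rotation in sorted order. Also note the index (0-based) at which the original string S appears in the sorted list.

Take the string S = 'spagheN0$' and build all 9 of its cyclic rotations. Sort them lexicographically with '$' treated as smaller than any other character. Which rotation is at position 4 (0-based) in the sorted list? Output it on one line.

All 9 rotations (rotation i = S[i:]+S[:i]):
  rot[0] = spagheN0$
  rot[1] = pagheN0$s
  rot[2] = agheN0$sp
  rot[3] = gheN0$spa
  rot[4] = heN0$spag
  rot[5] = eN0$spagh
  rot[6] = N0$spaghe
  rot[7] = 0$spagheN
  rot[8] = $spagheN0
Sorted (with $ < everything):
  sorted[0] = $spagheN0
  sorted[1] = 0$spagheN
  sorted[2] = N0$spaghe
  sorted[3] = agheN0$sp
  sorted[4] = eN0$spagh
  sorted[5] = gheN0$spa
  sorted[6] = heN0$spag
  sorted[7] = pagheN0$s
  sorted[8] = spagheN0$
sorted[4] = eN0$spagh

Answer: eN0$spagh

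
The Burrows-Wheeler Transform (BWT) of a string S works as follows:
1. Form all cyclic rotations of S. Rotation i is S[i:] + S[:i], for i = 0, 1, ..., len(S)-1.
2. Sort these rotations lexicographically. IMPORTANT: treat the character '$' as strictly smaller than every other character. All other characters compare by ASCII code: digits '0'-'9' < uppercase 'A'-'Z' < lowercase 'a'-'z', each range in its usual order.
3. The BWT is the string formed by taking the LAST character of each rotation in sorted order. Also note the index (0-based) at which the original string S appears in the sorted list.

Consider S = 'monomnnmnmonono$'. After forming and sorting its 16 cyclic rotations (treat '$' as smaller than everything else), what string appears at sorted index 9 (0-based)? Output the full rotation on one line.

All 16 rotations (rotation i = S[i:]+S[:i]):
  rot[0] = monomnnmnmonono$
  rot[1] = onomnnmnmonono$m
  rot[2] = nomnnmnmonono$mo
  rot[3] = omnnmnmonono$mon
  rot[4] = mnnmnmonono$mono
  rot[5] = nnmnmonono$monom
  rot[6] = nmnmonono$monomn
  rot[7] = mnmonono$monomnn
  rot[8] = nmonono$monomnnm
  rot[9] = monono$monomnnmn
  rot[10] = onono$monomnnmnm
  rot[11] = nono$monomnnmnmo
  rot[12] = ono$monomnnmnmon
  rot[13] = no$monomnnmnmono
  rot[14] = o$monomnnmnmonon
  rot[15] = $monomnnmnmonono
Sorted (with $ < everything):
  sorted[0] = $monomnnmnmonono
  sorted[1] = mnmonono$monomnn
  sorted[2] = mnnmnmonono$mono
  sorted[3] = monomnnmnmonono$
  sorted[4] = monono$monomnnmn
  sorted[5] = nmnmonono$monomn
  sorted[6] = nmonono$monomnnm
  sorted[7] = nnmnmonono$monom
  sorted[8] = no$monomnnmnmono
  sorted[9] = nomnnmnmonono$mo
  sorted[10] = nono$monomnnmnmo
  sorted[11] = o$monomnnmnmonon
  sorted[12] = omnnmnmonono$mon
  sorted[13] = ono$monomnnmnmon
  sorted[14] = onomnnmnmonono$m
  sorted[15] = onono$monomnnmnm
sorted[9] = nomnnmnmonono$mo

Answer: nomnnmnmonono$mo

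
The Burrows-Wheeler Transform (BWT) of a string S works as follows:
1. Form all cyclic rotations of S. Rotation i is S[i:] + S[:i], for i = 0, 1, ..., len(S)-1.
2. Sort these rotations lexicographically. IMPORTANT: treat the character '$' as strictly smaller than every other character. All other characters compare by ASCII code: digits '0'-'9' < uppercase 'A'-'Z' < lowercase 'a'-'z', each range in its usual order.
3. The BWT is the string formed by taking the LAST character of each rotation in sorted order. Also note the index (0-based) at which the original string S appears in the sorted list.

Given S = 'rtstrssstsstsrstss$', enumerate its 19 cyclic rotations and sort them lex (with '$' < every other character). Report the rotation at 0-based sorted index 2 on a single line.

Answer: rstss$rtstrssstssts

Derivation:
All 19 rotations (rotation i = S[i:]+S[:i]):
  rot[0] = rtstrssstsstsrstss$
  rot[1] = tstrssstsstsrstss$r
  rot[2] = strssstsstsrstss$rt
  rot[3] = trssstsstsrstss$rts
  rot[4] = rssstsstsrstss$rtst
  rot[5] = ssstsstsrstss$rtstr
  rot[6] = sstsstsrstss$rtstrs
  rot[7] = stsstsrstss$rtstrss
  rot[8] = tsstsrstss$rtstrsss
  rot[9] = sstsrstss$rtstrssst
  rot[10] = stsrstss$rtstrsssts
  rot[11] = tsrstss$rtstrssstss
  rot[12] = srstss$rtstrssstsst
  rot[13] = rstss$rtstrssstssts
  rot[14] = stss$rtstrssstsstsr
  rot[15] = tss$rtstrssstsstsrs
  rot[16] = ss$rtstrssstsstsrst
  rot[17] = s$rtstrssstsstsrsts
  rot[18] = $rtstrssstsstsrstss
Sorted (with $ < everything):
  sorted[0] = $rtstrssstsstsrstss
  sorted[1] = rssstsstsrstss$rtst
  sorted[2] = rstss$rtstrssstssts
  sorted[3] = rtstrssstsstsrstss$
  sorted[4] = s$rtstrssstsstsrsts
  sorted[5] = srstss$rtstrssstsst
  sorted[6] = ss$rtstrssstsstsrst
  sorted[7] = ssstsstsrstss$rtstr
  sorted[8] = sstsrstss$rtstrssst
  sorted[9] = sstsstsrstss$rtstrs
  sorted[10] = strssstsstsrstss$rt
  sorted[11] = stsrstss$rtstrsssts
  sorted[12] = stss$rtstrssstsstsr
  sorted[13] = stsstsrstss$rtstrss
  sorted[14] = trssstsstsrstss$rts
  sorted[15] = tsrstss$rtstrssstss
  sorted[16] = tss$rtstrssstsstsrs
  sorted[17] = tsstsrstss$rtstrsss
  sorted[18] = tstrssstsstsrstss$r
sorted[2] = rstss$rtstrssstssts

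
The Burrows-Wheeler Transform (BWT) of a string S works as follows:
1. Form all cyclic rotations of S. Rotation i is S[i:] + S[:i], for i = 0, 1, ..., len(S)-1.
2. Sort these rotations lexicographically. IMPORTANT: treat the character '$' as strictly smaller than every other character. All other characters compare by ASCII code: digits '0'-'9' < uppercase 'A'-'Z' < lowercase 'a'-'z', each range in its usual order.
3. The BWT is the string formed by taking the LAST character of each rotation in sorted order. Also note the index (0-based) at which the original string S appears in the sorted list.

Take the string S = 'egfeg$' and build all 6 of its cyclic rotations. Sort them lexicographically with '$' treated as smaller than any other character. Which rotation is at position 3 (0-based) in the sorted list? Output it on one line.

All 6 rotations (rotation i = S[i:]+S[:i]):
  rot[0] = egfeg$
  rot[1] = gfeg$e
  rot[2] = feg$eg
  rot[3] = eg$egf
  rot[4] = g$egfe
  rot[5] = $egfeg
Sorted (with $ < everything):
  sorted[0] = $egfeg
  sorted[1] = eg$egf
  sorted[2] = egfeg$
  sorted[3] = feg$eg
  sorted[4] = g$egfe
  sorted[5] = gfeg$e
sorted[3] = feg$eg

Answer: feg$eg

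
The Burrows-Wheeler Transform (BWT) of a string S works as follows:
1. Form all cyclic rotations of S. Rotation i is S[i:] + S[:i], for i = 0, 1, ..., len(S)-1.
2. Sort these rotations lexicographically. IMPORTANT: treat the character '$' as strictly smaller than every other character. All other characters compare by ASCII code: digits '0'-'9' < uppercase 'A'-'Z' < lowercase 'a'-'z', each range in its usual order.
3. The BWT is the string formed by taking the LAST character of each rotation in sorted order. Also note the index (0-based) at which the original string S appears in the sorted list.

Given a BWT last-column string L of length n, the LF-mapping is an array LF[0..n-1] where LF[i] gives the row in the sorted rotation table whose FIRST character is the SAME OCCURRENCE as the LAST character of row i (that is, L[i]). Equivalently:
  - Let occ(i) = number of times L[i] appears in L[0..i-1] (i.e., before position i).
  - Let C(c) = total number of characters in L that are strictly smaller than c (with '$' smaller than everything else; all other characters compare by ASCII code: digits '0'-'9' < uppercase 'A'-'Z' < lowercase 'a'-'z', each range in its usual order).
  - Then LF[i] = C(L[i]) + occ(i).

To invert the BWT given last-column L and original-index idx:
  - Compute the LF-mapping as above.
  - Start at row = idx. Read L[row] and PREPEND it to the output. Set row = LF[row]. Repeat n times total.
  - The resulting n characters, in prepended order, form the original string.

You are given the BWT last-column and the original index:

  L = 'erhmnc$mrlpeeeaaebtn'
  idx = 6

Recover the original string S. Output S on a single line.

LF mapping: 5 17 10 12 14 4 0 13 18 11 16 6 7 8 1 2 9 3 19 15
Walk LF starting at row 6, prepending L[row]:
  step 1: row=6, L[6]='$', prepend. Next row=LF[6]=0
  step 2: row=0, L[0]='e', prepend. Next row=LF[0]=5
  step 3: row=5, L[5]='c', prepend. Next row=LF[5]=4
  step 4: row=4, L[4]='n', prepend. Next row=LF[4]=14
  step 5: row=14, L[14]='a', prepend. Next row=LF[14]=1
  step 6: row=1, L[1]='r', prepend. Next row=LF[1]=17
  step 7: row=17, L[17]='b', prepend. Next row=LF[17]=3
  step 8: row=3, L[3]='m', prepend. Next row=LF[3]=12
  step 9: row=12, L[12]='e', prepend. Next row=LF[12]=7
  step 10: row=7, L[7]='m', prepend. Next row=LF[7]=13
  step 11: row=13, L[13]='e', prepend. Next row=LF[13]=8
  step 12: row=8, L[8]='r', prepend. Next row=LF[8]=18
  step 13: row=18, L[18]='t', prepend. Next row=LF[18]=19
  step 14: row=19, L[19]='n', prepend. Next row=LF[19]=15
  step 15: row=15, L[15]='a', prepend. Next row=LF[15]=2
  step 16: row=2, L[2]='h', prepend. Next row=LF[2]=10
  step 17: row=10, L[10]='p', prepend. Next row=LF[10]=16
  step 18: row=16, L[16]='e', prepend. Next row=LF[16]=9
  step 19: row=9, L[9]='l', prepend. Next row=LF[9]=11
  step 20: row=11, L[11]='e', prepend. Next row=LF[11]=6
Reversed output: elephantremembrance$

Answer: elephantremembrance$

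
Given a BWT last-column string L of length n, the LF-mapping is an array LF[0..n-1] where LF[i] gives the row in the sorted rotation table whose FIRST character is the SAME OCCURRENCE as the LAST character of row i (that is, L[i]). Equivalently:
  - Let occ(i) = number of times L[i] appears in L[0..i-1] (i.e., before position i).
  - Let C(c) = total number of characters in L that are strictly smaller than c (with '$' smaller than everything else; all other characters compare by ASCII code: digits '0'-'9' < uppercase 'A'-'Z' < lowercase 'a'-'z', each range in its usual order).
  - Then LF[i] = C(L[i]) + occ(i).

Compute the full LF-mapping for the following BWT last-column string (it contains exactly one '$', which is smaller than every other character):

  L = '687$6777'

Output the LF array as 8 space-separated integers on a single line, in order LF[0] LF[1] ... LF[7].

Char counts: '$':1, '6':2, '7':4, '8':1
C (first-col start): C('$')=0, C('6')=1, C('7')=3, C('8')=7
L[0]='6': occ=0, LF[0]=C('6')+0=1+0=1
L[1]='8': occ=0, LF[1]=C('8')+0=7+0=7
L[2]='7': occ=0, LF[2]=C('7')+0=3+0=3
L[3]='$': occ=0, LF[3]=C('$')+0=0+0=0
L[4]='6': occ=1, LF[4]=C('6')+1=1+1=2
L[5]='7': occ=1, LF[5]=C('7')+1=3+1=4
L[6]='7': occ=2, LF[6]=C('7')+2=3+2=5
L[7]='7': occ=3, LF[7]=C('7')+3=3+3=6

Answer: 1 7 3 0 2 4 5 6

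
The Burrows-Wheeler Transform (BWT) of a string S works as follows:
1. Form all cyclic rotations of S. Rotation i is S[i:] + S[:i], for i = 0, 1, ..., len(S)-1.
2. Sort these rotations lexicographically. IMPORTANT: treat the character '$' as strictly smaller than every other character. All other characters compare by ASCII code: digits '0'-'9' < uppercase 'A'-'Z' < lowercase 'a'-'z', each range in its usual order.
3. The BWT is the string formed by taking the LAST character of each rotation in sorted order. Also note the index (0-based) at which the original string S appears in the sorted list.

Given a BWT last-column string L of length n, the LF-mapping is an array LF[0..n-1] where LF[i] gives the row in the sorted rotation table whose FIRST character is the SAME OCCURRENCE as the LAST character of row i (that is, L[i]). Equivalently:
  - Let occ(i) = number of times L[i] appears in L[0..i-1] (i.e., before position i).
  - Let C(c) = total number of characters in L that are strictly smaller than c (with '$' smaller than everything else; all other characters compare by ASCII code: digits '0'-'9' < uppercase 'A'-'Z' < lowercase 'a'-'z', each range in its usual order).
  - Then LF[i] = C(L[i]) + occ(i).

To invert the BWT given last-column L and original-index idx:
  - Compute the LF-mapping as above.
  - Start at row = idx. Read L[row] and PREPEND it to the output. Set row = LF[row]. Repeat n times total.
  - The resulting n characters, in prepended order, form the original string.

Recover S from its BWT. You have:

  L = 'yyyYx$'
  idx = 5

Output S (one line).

Answer: yxyYy$

Derivation:
LF mapping: 3 4 5 1 2 0
Walk LF starting at row 5, prepending L[row]:
  step 1: row=5, L[5]='$', prepend. Next row=LF[5]=0
  step 2: row=0, L[0]='y', prepend. Next row=LF[0]=3
  step 3: row=3, L[3]='Y', prepend. Next row=LF[3]=1
  step 4: row=1, L[1]='y', prepend. Next row=LF[1]=4
  step 5: row=4, L[4]='x', prepend. Next row=LF[4]=2
  step 6: row=2, L[2]='y', prepend. Next row=LF[2]=5
Reversed output: yxyYy$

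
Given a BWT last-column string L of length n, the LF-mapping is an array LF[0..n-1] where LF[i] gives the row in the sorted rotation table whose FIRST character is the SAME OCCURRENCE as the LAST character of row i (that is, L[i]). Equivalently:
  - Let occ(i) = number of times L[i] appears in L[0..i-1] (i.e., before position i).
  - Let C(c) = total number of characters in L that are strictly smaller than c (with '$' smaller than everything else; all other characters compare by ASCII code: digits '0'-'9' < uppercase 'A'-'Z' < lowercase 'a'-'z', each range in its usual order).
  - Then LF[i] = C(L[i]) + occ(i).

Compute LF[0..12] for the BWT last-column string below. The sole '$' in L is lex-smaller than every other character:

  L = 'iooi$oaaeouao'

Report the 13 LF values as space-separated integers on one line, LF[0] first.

Char counts: '$':1, 'a':3, 'e':1, 'i':2, 'o':5, 'u':1
C (first-col start): C('$')=0, C('a')=1, C('e')=4, C('i')=5, C('o')=7, C('u')=12
L[0]='i': occ=0, LF[0]=C('i')+0=5+0=5
L[1]='o': occ=0, LF[1]=C('o')+0=7+0=7
L[2]='o': occ=1, LF[2]=C('o')+1=7+1=8
L[3]='i': occ=1, LF[3]=C('i')+1=5+1=6
L[4]='$': occ=0, LF[4]=C('$')+0=0+0=0
L[5]='o': occ=2, LF[5]=C('o')+2=7+2=9
L[6]='a': occ=0, LF[6]=C('a')+0=1+0=1
L[7]='a': occ=1, LF[7]=C('a')+1=1+1=2
L[8]='e': occ=0, LF[8]=C('e')+0=4+0=4
L[9]='o': occ=3, LF[9]=C('o')+3=7+3=10
L[10]='u': occ=0, LF[10]=C('u')+0=12+0=12
L[11]='a': occ=2, LF[11]=C('a')+2=1+2=3
L[12]='o': occ=4, LF[12]=C('o')+4=7+4=11

Answer: 5 7 8 6 0 9 1 2 4 10 12 3 11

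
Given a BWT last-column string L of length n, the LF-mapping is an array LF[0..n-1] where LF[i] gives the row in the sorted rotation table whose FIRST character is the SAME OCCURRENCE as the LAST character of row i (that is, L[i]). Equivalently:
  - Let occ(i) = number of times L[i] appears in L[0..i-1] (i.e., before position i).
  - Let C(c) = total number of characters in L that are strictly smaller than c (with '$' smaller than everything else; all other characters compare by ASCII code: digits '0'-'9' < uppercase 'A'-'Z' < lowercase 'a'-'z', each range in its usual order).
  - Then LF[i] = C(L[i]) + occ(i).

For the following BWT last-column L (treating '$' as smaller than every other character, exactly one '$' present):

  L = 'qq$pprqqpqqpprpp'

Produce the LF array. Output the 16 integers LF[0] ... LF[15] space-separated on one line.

Char counts: '$':1, 'p':7, 'q':6, 'r':2
C (first-col start): C('$')=0, C('p')=1, C('q')=8, C('r')=14
L[0]='q': occ=0, LF[0]=C('q')+0=8+0=8
L[1]='q': occ=1, LF[1]=C('q')+1=8+1=9
L[2]='$': occ=0, LF[2]=C('$')+0=0+0=0
L[3]='p': occ=0, LF[3]=C('p')+0=1+0=1
L[4]='p': occ=1, LF[4]=C('p')+1=1+1=2
L[5]='r': occ=0, LF[5]=C('r')+0=14+0=14
L[6]='q': occ=2, LF[6]=C('q')+2=8+2=10
L[7]='q': occ=3, LF[7]=C('q')+3=8+3=11
L[8]='p': occ=2, LF[8]=C('p')+2=1+2=3
L[9]='q': occ=4, LF[9]=C('q')+4=8+4=12
L[10]='q': occ=5, LF[10]=C('q')+5=8+5=13
L[11]='p': occ=3, LF[11]=C('p')+3=1+3=4
L[12]='p': occ=4, LF[12]=C('p')+4=1+4=5
L[13]='r': occ=1, LF[13]=C('r')+1=14+1=15
L[14]='p': occ=5, LF[14]=C('p')+5=1+5=6
L[15]='p': occ=6, LF[15]=C('p')+6=1+6=7

Answer: 8 9 0 1 2 14 10 11 3 12 13 4 5 15 6 7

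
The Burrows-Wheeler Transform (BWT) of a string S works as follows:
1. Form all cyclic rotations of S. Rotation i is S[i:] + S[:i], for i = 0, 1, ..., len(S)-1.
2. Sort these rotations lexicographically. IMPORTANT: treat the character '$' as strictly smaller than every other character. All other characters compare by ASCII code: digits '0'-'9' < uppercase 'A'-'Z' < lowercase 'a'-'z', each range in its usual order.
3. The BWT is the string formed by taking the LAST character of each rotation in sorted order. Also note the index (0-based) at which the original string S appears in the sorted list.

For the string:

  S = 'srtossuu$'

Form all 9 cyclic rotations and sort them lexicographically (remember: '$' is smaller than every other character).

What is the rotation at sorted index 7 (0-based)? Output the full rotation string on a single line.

All 9 rotations (rotation i = S[i:]+S[:i]):
  rot[0] = srtossuu$
  rot[1] = rtossuu$s
  rot[2] = tossuu$sr
  rot[3] = ossuu$srt
  rot[4] = ssuu$srto
  rot[5] = suu$srtos
  rot[6] = uu$srtoss
  rot[7] = u$srtossu
  rot[8] = $srtossuu
Sorted (with $ < everything):
  sorted[0] = $srtossuu
  sorted[1] = ossuu$srt
  sorted[2] = rtossuu$s
  sorted[3] = srtossuu$
  sorted[4] = ssuu$srto
  sorted[5] = suu$srtos
  sorted[6] = tossuu$sr
  sorted[7] = u$srtossu
  sorted[8] = uu$srtoss
sorted[7] = u$srtossu

Answer: u$srtossu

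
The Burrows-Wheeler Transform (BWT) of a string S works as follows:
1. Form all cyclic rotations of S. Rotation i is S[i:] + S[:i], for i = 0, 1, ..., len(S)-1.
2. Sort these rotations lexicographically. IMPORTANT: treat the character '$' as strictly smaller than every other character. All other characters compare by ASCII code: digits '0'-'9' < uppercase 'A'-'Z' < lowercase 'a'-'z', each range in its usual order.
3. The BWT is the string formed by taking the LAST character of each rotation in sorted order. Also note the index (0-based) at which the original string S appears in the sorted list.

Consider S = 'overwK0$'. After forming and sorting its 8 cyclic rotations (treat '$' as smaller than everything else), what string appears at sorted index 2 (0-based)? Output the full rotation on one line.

All 8 rotations (rotation i = S[i:]+S[:i]):
  rot[0] = overwK0$
  rot[1] = verwK0$o
  rot[2] = erwK0$ov
  rot[3] = rwK0$ove
  rot[4] = wK0$over
  rot[5] = K0$overw
  rot[6] = 0$overwK
  rot[7] = $overwK0
Sorted (with $ < everything):
  sorted[0] = $overwK0
  sorted[1] = 0$overwK
  sorted[2] = K0$overw
  sorted[3] = erwK0$ov
  sorted[4] = overwK0$
  sorted[5] = rwK0$ove
  sorted[6] = verwK0$o
  sorted[7] = wK0$over
sorted[2] = K0$overw

Answer: K0$overw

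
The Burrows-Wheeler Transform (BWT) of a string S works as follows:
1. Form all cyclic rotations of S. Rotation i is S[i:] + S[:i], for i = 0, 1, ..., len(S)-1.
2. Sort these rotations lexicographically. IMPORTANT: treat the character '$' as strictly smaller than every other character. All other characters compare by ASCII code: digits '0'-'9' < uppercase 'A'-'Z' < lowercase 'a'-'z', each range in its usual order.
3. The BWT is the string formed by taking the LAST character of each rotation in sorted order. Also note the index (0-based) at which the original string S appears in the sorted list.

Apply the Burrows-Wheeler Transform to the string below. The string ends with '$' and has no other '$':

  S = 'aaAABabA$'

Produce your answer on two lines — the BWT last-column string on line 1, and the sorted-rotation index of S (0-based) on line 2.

All 9 rotations (rotation i = S[i:]+S[:i]):
  rot[0] = aaAABabA$
  rot[1] = aAABabA$a
  rot[2] = AABabA$aa
  rot[3] = ABabA$aaA
  rot[4] = BabA$aaAA
  rot[5] = abA$aaAAB
  rot[6] = bA$aaAABa
  rot[7] = A$aaAABab
  rot[8] = $aaAABabA
Sorted (with $ < everything):
  sorted[0] = $aaAABabA  (last char: 'A')
  sorted[1] = A$aaAABab  (last char: 'b')
  sorted[2] = AABabA$aa  (last char: 'a')
  sorted[3] = ABabA$aaA  (last char: 'A')
  sorted[4] = BabA$aaAA  (last char: 'A')
  sorted[5] = aAABabA$a  (last char: 'a')
  sorted[6] = aaAABabA$  (last char: '$')
  sorted[7] = abA$aaAAB  (last char: 'B')
  sorted[8] = bA$aaAABa  (last char: 'a')
Last column: AbaAAa$Ba
Original string S is at sorted index 6

Answer: AbaAAa$Ba
6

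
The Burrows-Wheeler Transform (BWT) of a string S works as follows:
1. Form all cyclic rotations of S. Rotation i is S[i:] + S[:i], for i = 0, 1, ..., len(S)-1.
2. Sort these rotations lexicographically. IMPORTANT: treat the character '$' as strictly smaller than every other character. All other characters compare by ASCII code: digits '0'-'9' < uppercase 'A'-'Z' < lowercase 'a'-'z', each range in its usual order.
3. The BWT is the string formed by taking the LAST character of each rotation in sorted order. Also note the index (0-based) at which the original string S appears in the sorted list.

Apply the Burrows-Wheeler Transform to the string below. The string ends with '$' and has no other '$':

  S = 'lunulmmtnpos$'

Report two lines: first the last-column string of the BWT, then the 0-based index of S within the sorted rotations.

All 13 rotations (rotation i = S[i:]+S[:i]):
  rot[0] = lunulmmtnpos$
  rot[1] = unulmmtnpos$l
  rot[2] = nulmmtnpos$lu
  rot[3] = ulmmtnpos$lun
  rot[4] = lmmtnpos$lunu
  rot[5] = mmtnpos$lunul
  rot[6] = mtnpos$lunulm
  rot[7] = tnpos$lunulmm
  rot[8] = npos$lunulmmt
  rot[9] = pos$lunulmmtn
  rot[10] = os$lunulmmtnp
  rot[11] = s$lunulmmtnpo
  rot[12] = $lunulmmtnpos
Sorted (with $ < everything):
  sorted[0] = $lunulmmtnpos  (last char: 's')
  sorted[1] = lmmtnpos$lunu  (last char: 'u')
  sorted[2] = lunulmmtnpos$  (last char: '$')
  sorted[3] = mmtnpos$lunul  (last char: 'l')
  sorted[4] = mtnpos$lunulm  (last char: 'm')
  sorted[5] = npos$lunulmmt  (last char: 't')
  sorted[6] = nulmmtnpos$lu  (last char: 'u')
  sorted[7] = os$lunulmmtnp  (last char: 'p')
  sorted[8] = pos$lunulmmtn  (last char: 'n')
  sorted[9] = s$lunulmmtnpo  (last char: 'o')
  sorted[10] = tnpos$lunulmm  (last char: 'm')
  sorted[11] = ulmmtnpos$lun  (last char: 'n')
  sorted[12] = unulmmtnpos$l  (last char: 'l')
Last column: su$lmtupnomnl
Original string S is at sorted index 2

Answer: su$lmtupnomnl
2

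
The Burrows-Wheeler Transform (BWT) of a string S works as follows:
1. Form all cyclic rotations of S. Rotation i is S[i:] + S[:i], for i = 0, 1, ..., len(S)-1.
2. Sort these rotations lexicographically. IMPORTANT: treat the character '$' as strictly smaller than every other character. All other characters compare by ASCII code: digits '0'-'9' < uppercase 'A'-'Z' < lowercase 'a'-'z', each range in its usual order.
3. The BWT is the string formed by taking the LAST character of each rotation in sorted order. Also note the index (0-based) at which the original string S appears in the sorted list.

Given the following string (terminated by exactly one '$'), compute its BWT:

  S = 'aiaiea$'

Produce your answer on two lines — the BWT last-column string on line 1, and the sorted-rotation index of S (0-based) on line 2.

All 7 rotations (rotation i = S[i:]+S[:i]):
  rot[0] = aiaiea$
  rot[1] = iaiea$a
  rot[2] = aiea$ai
  rot[3] = iea$aia
  rot[4] = ea$aiai
  rot[5] = a$aiaie
  rot[6] = $aiaiea
Sorted (with $ < everything):
  sorted[0] = $aiaiea  (last char: 'a')
  sorted[1] = a$aiaie  (last char: 'e')
  sorted[2] = aiaiea$  (last char: '$')
  sorted[3] = aiea$ai  (last char: 'i')
  sorted[4] = ea$aiai  (last char: 'i')
  sorted[5] = iaiea$a  (last char: 'a')
  sorted[6] = iea$aia  (last char: 'a')
Last column: ae$iiaa
Original string S is at sorted index 2

Answer: ae$iiaa
2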